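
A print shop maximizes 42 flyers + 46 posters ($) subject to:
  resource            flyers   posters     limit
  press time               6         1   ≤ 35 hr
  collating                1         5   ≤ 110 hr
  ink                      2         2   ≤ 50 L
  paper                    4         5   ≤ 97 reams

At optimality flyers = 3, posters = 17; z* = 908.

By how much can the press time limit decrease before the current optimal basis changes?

15.6

Binding constraints: press time, paper. The basis is B = [[6,1],[4,5]] with det 26.
Per unit decrease in press time, x* moves by d = (-0.1923, 0.1538).
The basis stays optimal until flyers reaches 0; allowable decrease = 15.6 hr.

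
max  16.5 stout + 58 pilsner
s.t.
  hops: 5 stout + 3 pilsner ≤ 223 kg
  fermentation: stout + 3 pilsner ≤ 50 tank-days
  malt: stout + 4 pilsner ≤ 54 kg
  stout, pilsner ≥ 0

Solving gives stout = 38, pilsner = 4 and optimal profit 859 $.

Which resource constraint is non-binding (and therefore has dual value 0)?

hops

hops: 202/223 (slack 21)
fermentation: 50/50 (binding)
malt: 54/54 (binding)
By complementary slackness, a constraint with positive slack has shadow price 0 → hops.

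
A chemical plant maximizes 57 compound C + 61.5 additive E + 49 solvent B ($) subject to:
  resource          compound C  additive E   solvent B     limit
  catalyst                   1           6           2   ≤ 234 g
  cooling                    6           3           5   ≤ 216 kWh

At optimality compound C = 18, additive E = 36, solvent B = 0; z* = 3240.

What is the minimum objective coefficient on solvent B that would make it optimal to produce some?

At the optimum: catalyst uses 234 of 234 (binding); cooling uses 216 of 216 (binding).
Dual feasibility on the basic columns requires 1·y_catalyst + 6·y_cooling = 57, 6·y_catalyst + 3·y_cooling = 61.5.
Solving: y_catalyst = 6, y_cooling = 8.5.
solvent B enters the basis when its profit ≥ yᵀa₃ = 6·2 + 8.5·5 = 54.5.

54.5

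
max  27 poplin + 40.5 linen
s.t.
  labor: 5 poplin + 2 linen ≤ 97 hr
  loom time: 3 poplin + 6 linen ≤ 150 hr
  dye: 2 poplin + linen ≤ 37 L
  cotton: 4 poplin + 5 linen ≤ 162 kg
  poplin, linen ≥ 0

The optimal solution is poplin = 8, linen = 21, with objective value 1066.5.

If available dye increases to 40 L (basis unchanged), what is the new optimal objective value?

1080

At the optimum: labor uses 82 of 97 (slack = 15); loom time uses 150 of 150 (binding); dye uses 37 of 37 (binding); cotton uses 137 of 162 (slack = 25).
Since labor, cotton are not tight, their duals are 0.
From A_Bᵀ y = c: 3·y_loom time + 2·y_dye = 27; 6·y_loom time + 1·y_dye = 40.5.
This yields shadow prices y_loom time = 6, y_dye = 4.5.
Δz = y_dye·Δb = 4.5 × (3) = 13.5, so new z* = 1066.5 + 13.5 = 1080.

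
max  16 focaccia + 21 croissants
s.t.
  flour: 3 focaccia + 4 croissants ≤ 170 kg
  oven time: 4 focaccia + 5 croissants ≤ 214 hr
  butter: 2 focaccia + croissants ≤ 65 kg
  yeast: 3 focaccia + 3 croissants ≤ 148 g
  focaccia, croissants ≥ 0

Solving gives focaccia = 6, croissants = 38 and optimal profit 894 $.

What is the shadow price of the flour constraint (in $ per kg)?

At the optimum: flour uses 170 of 170 (binding); oven time uses 214 of 214 (binding); butter uses 50 of 65 (slack = 15); yeast uses 132 of 148 (slack = 16).
Since butter, yeast are not tight, their duals are 0.
Dual feasibility on the basic columns requires 3·y_flour + 4·y_oven time = 16, 4·y_flour + 5·y_oven time = 21.
Solving: y_flour = 4, y_oven time = 1.
Shadow price of flour = 4.

4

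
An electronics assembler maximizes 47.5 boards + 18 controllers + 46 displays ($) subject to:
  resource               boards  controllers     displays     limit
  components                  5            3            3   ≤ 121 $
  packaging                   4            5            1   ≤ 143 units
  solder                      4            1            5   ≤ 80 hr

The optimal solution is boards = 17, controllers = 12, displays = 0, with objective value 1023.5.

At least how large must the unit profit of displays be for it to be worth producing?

Check each constraint at x*: components 121/121 (tight); packaging 128/143 (slack 15); solder 80/80 (tight).
Since packaging is not tight, its dual is 0.
The binding rows give the dual system: 5·y_components + 4·y_solder = 47.5 and 3·y_components + 1·y_solder = 18.
This yields shadow prices y_components = 3.5, y_solder = 7.5.
displays enters the basis when its profit ≥ yᵀa₃ = 3.5·3 + 7.5·5 = 48.

48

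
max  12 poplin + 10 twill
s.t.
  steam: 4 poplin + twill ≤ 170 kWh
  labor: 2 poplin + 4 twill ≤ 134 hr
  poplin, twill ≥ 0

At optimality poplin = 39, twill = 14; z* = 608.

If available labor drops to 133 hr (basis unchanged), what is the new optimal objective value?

606

Both steam and labor are binding at x*.
Dual feasibility on the basic columns requires 4·y_steam + 2·y_labor = 12, 1·y_steam + 4·y_labor = 10.
Solving: y_steam = 2, y_labor = 2.
Δz = y_labor·Δb = 2 × (-1) = -2, so new z* = 608 − 2 = 606.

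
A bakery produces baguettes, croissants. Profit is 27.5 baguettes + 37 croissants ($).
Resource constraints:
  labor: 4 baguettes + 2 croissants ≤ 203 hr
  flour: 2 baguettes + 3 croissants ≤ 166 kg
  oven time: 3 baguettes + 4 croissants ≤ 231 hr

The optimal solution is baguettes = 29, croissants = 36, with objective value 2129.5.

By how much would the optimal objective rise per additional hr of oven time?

8.5

Binding: flour and oven time. Non-binding: labor (15 unused).
Since labor is not tight, its dual is 0.
From A_Bᵀ y = c: 2·y_flour + 3·y_oven time = 27.5; 3·y_flour + 4·y_oven time = 37.
Solving: y_flour = 1, y_oven time = 8.5.
Shadow price of oven time = 8.5.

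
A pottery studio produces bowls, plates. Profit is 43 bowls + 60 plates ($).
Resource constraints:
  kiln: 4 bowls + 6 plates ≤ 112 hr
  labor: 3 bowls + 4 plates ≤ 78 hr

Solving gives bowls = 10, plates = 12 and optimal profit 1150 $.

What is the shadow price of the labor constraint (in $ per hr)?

At the optimum: kiln uses 112 of 112 (binding); labor uses 78 of 78 (binding).
From A_Bᵀ y = c: 4·y_kiln + 3·y_labor = 43; 6·y_kiln + 4·y_labor = 60.
→ y_kiln = 4 and y_labor = 9.
Shadow price of labor = 9.

9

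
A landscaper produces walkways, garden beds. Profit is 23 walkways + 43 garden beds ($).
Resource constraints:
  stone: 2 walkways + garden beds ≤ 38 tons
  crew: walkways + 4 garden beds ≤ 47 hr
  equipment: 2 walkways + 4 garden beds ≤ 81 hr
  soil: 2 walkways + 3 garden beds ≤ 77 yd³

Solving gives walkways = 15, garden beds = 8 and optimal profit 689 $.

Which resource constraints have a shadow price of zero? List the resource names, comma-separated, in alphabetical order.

equipment, soil

stone: 38/38 (binding)
crew: 47/47 (binding)
equipment: 62/81 (slack 19)
soil: 54/77 (slack 23)
By complementary slackness, a constraint with positive slack has shadow price 0 → equipment, soil.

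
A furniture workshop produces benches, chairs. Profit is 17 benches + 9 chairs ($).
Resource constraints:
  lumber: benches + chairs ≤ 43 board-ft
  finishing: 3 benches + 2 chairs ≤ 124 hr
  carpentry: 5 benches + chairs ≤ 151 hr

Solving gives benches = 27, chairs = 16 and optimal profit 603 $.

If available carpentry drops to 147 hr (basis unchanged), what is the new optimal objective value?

595

Check each constraint at x*: lumber 43/43 (tight); finishing 113/124 (slack 11); carpentry 151/151 (tight).
By complementary slackness, y = 0 for the non-binding constraint.
Dual feasibility on the basic columns requires 1·y_lumber + 5·y_carpentry = 17, 1·y_lumber + 1·y_carpentry = 9.
Solving: y_lumber = 7, y_carpentry = 2.
Δz = y_carpentry·Δb = 2 × (-4) = -8, so new z* = 603 − 8 = 595.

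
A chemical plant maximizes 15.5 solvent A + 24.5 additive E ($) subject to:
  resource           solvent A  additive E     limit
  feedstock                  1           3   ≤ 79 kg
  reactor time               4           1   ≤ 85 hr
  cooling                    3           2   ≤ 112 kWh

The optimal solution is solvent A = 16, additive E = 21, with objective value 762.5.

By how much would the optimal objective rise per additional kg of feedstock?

Check each constraint at x*: feedstock 79/79 (tight); reactor time 85/85 (tight); cooling 90/112 (slack 22).
Slack constraints have shadow price 0 (complementary slackness).
The binding rows give the dual system: 1·y_feedstock + 4·y_reactor time = 15.5 and 3·y_feedstock + 1·y_reactor time = 24.5.
→ y_feedstock = 7.5 and y_reactor time = 2.
Shadow price of feedstock = 7.5.

7.5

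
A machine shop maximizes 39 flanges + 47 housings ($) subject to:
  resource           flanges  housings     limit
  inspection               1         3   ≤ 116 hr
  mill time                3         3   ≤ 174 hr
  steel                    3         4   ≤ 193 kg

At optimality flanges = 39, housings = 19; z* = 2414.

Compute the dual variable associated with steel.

8

Check each constraint at x*: inspection 96/116 (slack 20); mill time 174/174 (tight); steel 193/193 (tight).
Since inspection is not tight, its dual is 0.
The binding rows give the dual system: 3·y_mill time + 3·y_steel = 39 and 3·y_mill time + 4·y_steel = 47.
This yields shadow prices y_mill time = 5, y_steel = 8.
Shadow price of steel = 8.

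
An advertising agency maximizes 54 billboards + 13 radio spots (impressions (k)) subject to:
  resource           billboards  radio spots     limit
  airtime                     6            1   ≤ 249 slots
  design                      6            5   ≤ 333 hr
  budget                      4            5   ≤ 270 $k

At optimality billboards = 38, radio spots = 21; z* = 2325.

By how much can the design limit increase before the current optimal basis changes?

12

Binding constraints: airtime, design. The basis is B = [[6,1],[6,5]] with det 24.
Per unit increase in design, x* moves by d = (-0.0417, 0.25).
The basis stays optimal until budget becomes binding; allowable increase = 12 hr.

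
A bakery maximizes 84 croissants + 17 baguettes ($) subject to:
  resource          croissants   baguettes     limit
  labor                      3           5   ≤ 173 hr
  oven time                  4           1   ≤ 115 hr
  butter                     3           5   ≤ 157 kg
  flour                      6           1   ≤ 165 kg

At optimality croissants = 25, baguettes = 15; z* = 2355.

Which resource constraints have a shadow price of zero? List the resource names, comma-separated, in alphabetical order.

butter, labor

labor: 150/173 (slack 23)
oven time: 115/115 (binding)
butter: 150/157 (slack 7)
flour: 165/165 (binding)
By complementary slackness, a constraint with positive slack has shadow price 0 → butter, labor.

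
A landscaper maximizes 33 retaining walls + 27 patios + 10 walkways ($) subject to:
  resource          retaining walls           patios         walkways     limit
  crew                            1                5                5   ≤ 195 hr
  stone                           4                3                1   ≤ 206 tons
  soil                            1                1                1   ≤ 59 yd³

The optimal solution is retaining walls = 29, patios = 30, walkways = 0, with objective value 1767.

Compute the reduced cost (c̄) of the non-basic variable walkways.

-5

Binding: stone and soil. Non-binding: crew (16 unused).
Slack constraints have shadow price 0 (complementary slackness).
The binding rows give the dual system: 4·y_stone + 1·y_soil = 33 and 3·y_stone + 1·y_soil = 27.
This yields shadow prices y_stone = 6, y_soil = 9.
Reduced cost of walkways: c₃ − yᵀa₃ = 10 − (6·1 + 9·1) = 10 − 15 = -5.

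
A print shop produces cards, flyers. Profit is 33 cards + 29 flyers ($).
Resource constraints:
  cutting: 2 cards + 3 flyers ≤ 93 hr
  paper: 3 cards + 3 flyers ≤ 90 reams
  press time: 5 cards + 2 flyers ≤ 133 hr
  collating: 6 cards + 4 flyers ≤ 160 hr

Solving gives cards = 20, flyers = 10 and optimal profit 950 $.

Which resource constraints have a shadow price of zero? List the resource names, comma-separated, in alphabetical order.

cutting: 70/93 (slack 23)
paper: 90/90 (binding)
press time: 120/133 (slack 13)
collating: 160/160 (binding)
By complementary slackness, a constraint with positive slack has shadow price 0 → cutting, press time.

cutting, press time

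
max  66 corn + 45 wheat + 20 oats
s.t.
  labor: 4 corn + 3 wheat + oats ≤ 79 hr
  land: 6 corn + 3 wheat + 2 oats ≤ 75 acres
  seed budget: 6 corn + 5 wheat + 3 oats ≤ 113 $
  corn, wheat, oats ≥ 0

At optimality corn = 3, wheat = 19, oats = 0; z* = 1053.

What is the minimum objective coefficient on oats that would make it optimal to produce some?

Binding: land and seed budget. Non-binding: labor (10 unused).
Slack constraints have shadow price 0 (complementary slackness).
The binding rows give the dual system: 6·y_land + 6·y_seed budget = 66 and 3·y_land + 5·y_seed budget = 45.
→ y_land = 5 and y_seed budget = 6.
oats enters the basis when its profit ≥ yᵀa₃ = 5·2 + 6·3 = 28.

28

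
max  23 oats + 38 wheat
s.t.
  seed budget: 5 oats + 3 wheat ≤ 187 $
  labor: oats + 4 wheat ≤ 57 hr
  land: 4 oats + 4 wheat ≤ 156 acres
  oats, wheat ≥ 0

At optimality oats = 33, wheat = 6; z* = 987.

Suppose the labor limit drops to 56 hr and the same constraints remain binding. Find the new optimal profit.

982

Binding: labor and land. Non-binding: seed budget (4 unused).
By complementary slackness, y = 0 for the non-binding constraint.
From A_Bᵀ y = c: 1·y_labor + 4·y_land = 23; 4·y_labor + 4·y_land = 38.
→ y_labor = 5 and y_land = 4.5.
Δz = y_labor·Δb = 5 × (-1) = -5, so new z* = 987 − 5 = 982.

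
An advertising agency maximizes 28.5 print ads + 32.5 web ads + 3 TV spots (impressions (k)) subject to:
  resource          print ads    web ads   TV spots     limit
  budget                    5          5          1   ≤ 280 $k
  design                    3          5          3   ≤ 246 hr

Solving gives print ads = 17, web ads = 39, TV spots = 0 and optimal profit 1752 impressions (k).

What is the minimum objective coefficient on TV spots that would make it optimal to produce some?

Check each constraint at x*: budget 280/280 (tight); design 246/246 (tight).
From A_Bᵀ y = c: 5·y_budget + 3·y_design = 28.5; 5·y_budget + 5·y_design = 32.5.
→ y_budget = 4.5 and y_design = 2.
TV spots enters the basis when its profit ≥ yᵀa₃ = 4.5·1 + 2·3 = 10.5.

10.5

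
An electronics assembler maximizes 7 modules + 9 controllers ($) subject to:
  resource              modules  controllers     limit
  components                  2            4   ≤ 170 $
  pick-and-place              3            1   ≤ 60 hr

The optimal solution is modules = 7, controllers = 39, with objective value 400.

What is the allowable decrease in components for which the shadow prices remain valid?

Binding constraints: components, pick-and-place. The basis is B = [[2,4],[3,1]] with det -10.
Per unit decrease in components, x* moves by d = (0.1, -0.3).
The basis stays optimal until controllers reaches 0; allowable decrease = 130 $.

130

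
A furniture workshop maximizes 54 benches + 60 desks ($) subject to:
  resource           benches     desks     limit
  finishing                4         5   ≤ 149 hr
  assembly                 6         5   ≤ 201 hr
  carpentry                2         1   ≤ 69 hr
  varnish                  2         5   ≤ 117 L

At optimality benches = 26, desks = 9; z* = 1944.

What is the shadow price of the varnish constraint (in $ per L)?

Check each constraint at x*: finishing 149/149 (tight); assembly 201/201 (tight); carpentry 61/69 (slack 8); varnish 97/117 (slack 20).
By complementary slackness, y = 0 for the non-binding constraints.
The binding rows give the dual system: 4·y_finishing + 6·y_assembly = 54 and 5·y_finishing + 5·y_assembly = 60.
Solving: y_finishing = 9, y_assembly = 3.
Shadow price of varnish = 0.

0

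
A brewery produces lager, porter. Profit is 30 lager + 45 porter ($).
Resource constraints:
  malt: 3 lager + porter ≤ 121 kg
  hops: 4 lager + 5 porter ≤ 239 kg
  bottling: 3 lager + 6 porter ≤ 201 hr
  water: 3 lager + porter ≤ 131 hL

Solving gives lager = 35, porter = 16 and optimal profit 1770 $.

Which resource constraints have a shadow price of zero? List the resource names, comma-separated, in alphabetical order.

malt: 121/121 (binding)
hops: 220/239 (slack 19)
bottling: 201/201 (binding)
water: 121/131 (slack 10)
By complementary slackness, a constraint with positive slack has shadow price 0 → hops, water.

hops, water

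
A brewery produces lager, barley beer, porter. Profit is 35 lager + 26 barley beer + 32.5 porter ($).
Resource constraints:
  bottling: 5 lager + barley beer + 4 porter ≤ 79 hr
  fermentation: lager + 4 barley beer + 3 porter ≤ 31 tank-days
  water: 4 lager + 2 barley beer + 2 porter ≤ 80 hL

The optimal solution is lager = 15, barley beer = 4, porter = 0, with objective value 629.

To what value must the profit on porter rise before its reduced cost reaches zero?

Binding: bottling and fermentation. Non-binding: water (12 unused).
Since water is not tight, its dual is 0.
From A_Bᵀ y = c: 5·y_bottling + 1·y_fermentation = 35; 1·y_bottling + 4·y_fermentation = 26.
→ y_bottling = 6 and y_fermentation = 5.
porter enters the basis when its profit ≥ yᵀa₃ = 6·4 + 5·3 = 39.

39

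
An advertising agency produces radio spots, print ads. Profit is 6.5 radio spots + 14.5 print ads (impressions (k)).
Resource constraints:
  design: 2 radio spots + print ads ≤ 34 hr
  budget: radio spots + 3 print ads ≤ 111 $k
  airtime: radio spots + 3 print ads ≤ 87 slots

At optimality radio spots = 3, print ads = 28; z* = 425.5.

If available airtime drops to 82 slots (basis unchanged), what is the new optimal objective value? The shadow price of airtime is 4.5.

403

Δb = -5, so new z* = 425.5 + (4.5)·(-5) = 425.5 − 22.5 = 403.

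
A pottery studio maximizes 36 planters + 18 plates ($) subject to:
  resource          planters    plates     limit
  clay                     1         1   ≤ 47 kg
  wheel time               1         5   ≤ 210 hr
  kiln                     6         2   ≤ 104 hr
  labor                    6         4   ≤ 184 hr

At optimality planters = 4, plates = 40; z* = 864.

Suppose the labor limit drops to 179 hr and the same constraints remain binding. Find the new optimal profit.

849

Check each constraint at x*: clay 44/47 (slack 3); wheel time 204/210 (slack 6); kiln 104/104 (tight); labor 184/184 (tight).
Slack constraints have shadow price 0 (complementary slackness).
From A_Bᵀ y = c: 6·y_kiln + 6·y_labor = 36; 2·y_kiln + 4·y_labor = 18.
Solving: y_kiln = 3, y_labor = 3.
Δz = y_labor·Δb = 3 × (-5) = -15, so new z* = 864 − 15 = 849.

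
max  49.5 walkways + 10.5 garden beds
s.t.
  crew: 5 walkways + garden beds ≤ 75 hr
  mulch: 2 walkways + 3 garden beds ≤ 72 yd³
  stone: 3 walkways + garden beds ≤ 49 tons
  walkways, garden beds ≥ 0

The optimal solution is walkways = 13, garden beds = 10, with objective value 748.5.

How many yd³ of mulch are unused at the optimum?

mulch used = 2·13 + 3·10 = 56; slack = 72 − 56 = 16.

16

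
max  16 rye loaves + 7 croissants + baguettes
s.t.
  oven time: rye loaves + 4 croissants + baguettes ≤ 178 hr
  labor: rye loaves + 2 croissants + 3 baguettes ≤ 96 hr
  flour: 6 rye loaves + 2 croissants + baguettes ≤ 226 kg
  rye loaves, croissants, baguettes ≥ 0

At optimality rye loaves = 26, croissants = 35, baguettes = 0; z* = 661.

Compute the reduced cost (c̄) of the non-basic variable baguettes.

-4.5

Binding: labor and flour. Non-binding: oven time (12 unused).
Since oven time is not tight, its dual is 0.
From A_Bᵀ y = c: 1·y_labor + 6·y_flour = 16; 2·y_labor + 2·y_flour = 7.
Solving: y_labor = 1, y_flour = 2.5.
Reduced cost of baguettes: c₃ − yᵀa₃ = 1 − (1·3 + 2.5·1) = 1 − 5.5 = -4.5.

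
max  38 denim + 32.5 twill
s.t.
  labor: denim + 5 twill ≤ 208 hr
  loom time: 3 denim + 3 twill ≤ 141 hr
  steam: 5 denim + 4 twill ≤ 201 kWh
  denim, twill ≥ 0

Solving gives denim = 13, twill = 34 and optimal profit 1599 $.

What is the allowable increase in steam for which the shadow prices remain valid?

Binding constraints: loom time, steam. The basis is B = [[3,3],[5,4]] with det -3.
Per unit increase in steam, x* moves by d = (1, -1).
The basis stays optimal until twill reaches 0; allowable increase = 34 kWh.

34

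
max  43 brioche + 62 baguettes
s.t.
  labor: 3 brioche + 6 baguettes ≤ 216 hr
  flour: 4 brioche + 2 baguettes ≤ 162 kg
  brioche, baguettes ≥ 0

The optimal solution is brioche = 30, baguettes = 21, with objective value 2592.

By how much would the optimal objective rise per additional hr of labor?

Check each constraint at x*: labor 216/216 (tight); flour 162/162 (tight).
The binding rows give the dual system: 3·y_labor + 4·y_flour = 43 and 6·y_labor + 2·y_flour = 62.
→ y_labor = 9 and y_flour = 4.
Shadow price of labor = 9.

9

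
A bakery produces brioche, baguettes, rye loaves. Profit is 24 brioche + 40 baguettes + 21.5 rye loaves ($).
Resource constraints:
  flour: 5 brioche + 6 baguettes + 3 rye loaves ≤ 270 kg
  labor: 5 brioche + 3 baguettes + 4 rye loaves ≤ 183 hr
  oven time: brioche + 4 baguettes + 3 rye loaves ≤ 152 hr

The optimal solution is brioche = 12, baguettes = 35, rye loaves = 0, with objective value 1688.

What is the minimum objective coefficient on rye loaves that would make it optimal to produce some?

24

At the optimum: flour uses 270 of 270 (binding); labor uses 165 of 183 (slack = 18); oven time uses 152 of 152 (binding).
Slack constraints have shadow price 0 (complementary slackness).
Dual feasibility on the basic columns requires 5·y_flour + 1·y_oven time = 24, 6·y_flour + 4·y_oven time = 40.
→ y_flour = 4 and y_oven time = 4.
rye loaves enters the basis when its profit ≥ yᵀa₃ = 4·3 + 4·3 = 24.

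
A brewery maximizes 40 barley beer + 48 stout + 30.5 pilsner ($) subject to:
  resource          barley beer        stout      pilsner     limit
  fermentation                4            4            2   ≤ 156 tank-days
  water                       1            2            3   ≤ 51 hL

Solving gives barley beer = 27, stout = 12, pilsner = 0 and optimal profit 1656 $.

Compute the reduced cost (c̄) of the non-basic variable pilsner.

At the optimum: fermentation uses 156 of 156 (binding); water uses 51 of 51 (binding).
The binding rows give the dual system: 4·y_fermentation + 1·y_water = 40 and 4·y_fermentation + 2·y_water = 48.
This yields shadow prices y_fermentation = 8, y_water = 8.
Reduced cost of pilsner: c₃ − yᵀa₃ = 30.5 − (8·2 + 8·3) = 30.5 − 40 = -9.5.

-9.5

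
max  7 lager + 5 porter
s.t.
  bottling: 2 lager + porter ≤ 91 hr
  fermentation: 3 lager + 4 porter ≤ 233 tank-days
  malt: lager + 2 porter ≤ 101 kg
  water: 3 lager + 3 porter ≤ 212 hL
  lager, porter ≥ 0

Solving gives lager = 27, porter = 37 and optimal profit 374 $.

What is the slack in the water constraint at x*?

water used = 3·27 + 3·37 = 192; slack = 212 − 192 = 20.

20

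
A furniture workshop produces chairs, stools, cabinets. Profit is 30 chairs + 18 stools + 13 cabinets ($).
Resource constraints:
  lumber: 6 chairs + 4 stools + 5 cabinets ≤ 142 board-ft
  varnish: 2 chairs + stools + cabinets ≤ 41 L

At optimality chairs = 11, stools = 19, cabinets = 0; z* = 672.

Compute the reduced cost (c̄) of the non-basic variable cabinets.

-8

At the optimum: lumber uses 142 of 142 (binding); varnish uses 41 of 41 (binding).
From A_Bᵀ y = c: 6·y_lumber + 2·y_varnish = 30; 4·y_lumber + 1·y_varnish = 18.
→ y_lumber = 3 and y_varnish = 6.
Reduced cost of cabinets: c₃ − yᵀa₃ = 13 − (3·5 + 6·1) = 13 − 21 = -8.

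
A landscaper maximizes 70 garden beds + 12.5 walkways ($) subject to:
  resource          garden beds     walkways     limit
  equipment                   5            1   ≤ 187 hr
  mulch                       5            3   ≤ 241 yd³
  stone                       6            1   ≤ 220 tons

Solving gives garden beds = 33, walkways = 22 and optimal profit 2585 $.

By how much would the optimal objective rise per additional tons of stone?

7.5

Binding: equipment and stone. Non-binding: mulch (10 unused).
Slack constraints have shadow price 0 (complementary slackness).
From A_Bᵀ y = c: 5·y_equipment + 6·y_stone = 70; 1·y_equipment + 1·y_stone = 12.5.
This yields shadow prices y_equipment = 5, y_stone = 7.5.
Shadow price of stone = 7.5.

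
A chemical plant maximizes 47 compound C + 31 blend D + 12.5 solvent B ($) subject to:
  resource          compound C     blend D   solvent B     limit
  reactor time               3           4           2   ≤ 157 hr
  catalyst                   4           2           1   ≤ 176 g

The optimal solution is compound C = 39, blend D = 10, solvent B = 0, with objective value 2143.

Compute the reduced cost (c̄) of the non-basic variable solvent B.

Check each constraint at x*: reactor time 157/157 (tight); catalyst 176/176 (tight).
From A_Bᵀ y = c: 3·y_reactor time + 4·y_catalyst = 47; 4·y_reactor time + 2·y_catalyst = 31.
→ y_reactor time = 3 and y_catalyst = 9.5.
Reduced cost of solvent B: c₃ − yᵀa₃ = 12.5 − (3·2 + 9.5·1) = 12.5 − 15.5 = -3.

-3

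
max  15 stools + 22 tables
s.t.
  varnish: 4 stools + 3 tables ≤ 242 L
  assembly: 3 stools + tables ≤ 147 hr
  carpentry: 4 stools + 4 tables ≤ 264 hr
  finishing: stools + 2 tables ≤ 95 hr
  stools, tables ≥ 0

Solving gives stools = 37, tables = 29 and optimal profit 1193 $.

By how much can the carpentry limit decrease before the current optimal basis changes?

Binding constraints: carpentry, finishing. The basis is B = [[4,4],[1,2]] with det 4.
Per unit decrease in carpentry, x* moves by d = (-0.5, 0.25).
The basis stays optimal until stools reaches 0; allowable decrease = 74 hr.

74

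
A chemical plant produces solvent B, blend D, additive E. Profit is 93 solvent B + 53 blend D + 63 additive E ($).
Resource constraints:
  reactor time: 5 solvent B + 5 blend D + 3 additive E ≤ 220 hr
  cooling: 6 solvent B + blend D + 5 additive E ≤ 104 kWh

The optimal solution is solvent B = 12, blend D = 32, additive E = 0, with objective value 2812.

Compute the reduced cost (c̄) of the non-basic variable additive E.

Both reactor time and cooling are binding at x*.
From A_Bᵀ y = c: 5·y_reactor time + 6·y_cooling = 93; 5·y_reactor time + 1·y_cooling = 53.
Solving: y_reactor time = 9, y_cooling = 8.
Reduced cost of additive E: c₃ − yᵀa₃ = 63 − (9·3 + 8·5) = 63 − 67 = -4.

-4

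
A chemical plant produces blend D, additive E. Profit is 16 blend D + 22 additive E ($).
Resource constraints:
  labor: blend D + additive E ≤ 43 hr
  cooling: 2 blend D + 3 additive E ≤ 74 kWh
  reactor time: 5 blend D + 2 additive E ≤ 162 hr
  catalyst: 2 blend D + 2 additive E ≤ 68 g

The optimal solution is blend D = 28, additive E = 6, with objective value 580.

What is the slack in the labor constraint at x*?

9

labor used = 1·28 + 1·6 = 34; slack = 43 − 34 = 9.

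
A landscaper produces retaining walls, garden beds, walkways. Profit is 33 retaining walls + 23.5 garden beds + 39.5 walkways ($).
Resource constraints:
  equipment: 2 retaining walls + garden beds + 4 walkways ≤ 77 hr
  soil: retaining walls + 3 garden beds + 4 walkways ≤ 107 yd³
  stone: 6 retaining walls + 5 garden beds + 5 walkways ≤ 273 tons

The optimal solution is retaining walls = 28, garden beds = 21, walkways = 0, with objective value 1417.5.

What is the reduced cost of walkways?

-2

Check each constraint at x*: equipment 77/77 (tight); soil 91/107 (slack 16); stone 273/273 (tight).
Slack constraints have shadow price 0 (complementary slackness).
From A_Bᵀ y = c: 2·y_equipment + 6·y_stone = 33; 1·y_equipment + 5·y_stone = 23.5.
Solving: y_equipment = 6, y_stone = 3.5.
Reduced cost of walkways: c₃ − yᵀa₃ = 39.5 − (6·4 + 3.5·5) = 39.5 − 41.5 = -2.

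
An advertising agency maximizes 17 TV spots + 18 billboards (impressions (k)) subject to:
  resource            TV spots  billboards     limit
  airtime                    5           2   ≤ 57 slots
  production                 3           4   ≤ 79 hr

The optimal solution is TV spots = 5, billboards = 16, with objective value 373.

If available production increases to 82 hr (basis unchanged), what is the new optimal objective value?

385

Both airtime and production are binding at x*.
From A_Bᵀ y = c: 5·y_airtime + 3·y_production = 17; 2·y_airtime + 4·y_production = 18.
Solving: y_airtime = 1, y_production = 4.
Δz = y_production·Δb = 4 × (3) = 12, so new z* = 373 + 12 = 385.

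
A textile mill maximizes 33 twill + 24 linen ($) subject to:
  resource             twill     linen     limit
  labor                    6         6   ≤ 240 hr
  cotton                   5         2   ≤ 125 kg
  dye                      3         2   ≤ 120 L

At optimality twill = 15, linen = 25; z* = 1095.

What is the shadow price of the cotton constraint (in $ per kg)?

Binding: labor and cotton. Non-binding: dye (25 unused).
By complementary slackness, y = 0 for the non-binding constraint.
From A_Bᵀ y = c: 6·y_labor + 5·y_cotton = 33; 6·y_labor + 2·y_cotton = 24.
→ y_labor = 3 and y_cotton = 3.
Shadow price of cotton = 3.

3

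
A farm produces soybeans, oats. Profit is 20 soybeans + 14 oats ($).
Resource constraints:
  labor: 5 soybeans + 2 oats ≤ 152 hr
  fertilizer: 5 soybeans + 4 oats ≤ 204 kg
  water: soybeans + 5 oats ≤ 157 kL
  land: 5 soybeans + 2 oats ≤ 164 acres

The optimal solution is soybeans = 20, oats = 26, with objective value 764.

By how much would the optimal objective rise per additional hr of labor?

1

Binding: labor and fertilizer. Non-binding: water (7 unused), land (12 unused).
By complementary slackness, y = 0 for the non-binding constraints.
The binding rows give the dual system: 5·y_labor + 5·y_fertilizer = 20 and 2·y_labor + 4·y_fertilizer = 14.
Solving: y_labor = 1, y_fertilizer = 3.
Shadow price of labor = 1.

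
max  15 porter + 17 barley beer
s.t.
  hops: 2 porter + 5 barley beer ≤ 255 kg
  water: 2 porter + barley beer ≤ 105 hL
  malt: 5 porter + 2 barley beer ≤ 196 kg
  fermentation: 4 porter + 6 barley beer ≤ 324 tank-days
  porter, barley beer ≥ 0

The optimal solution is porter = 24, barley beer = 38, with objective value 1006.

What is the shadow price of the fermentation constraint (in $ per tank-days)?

2.5

Check each constraint at x*: hops 238/255 (slack 17); water 86/105 (slack 19); malt 196/196 (tight); fermentation 324/324 (tight).
By complementary slackness, y = 0 for the non-binding constraints.
From A_Bᵀ y = c: 5·y_malt + 4·y_fermentation = 15; 2·y_malt + 6·y_fermentation = 17.
→ y_malt = 1 and y_fermentation = 2.5.
Shadow price of fermentation = 2.5.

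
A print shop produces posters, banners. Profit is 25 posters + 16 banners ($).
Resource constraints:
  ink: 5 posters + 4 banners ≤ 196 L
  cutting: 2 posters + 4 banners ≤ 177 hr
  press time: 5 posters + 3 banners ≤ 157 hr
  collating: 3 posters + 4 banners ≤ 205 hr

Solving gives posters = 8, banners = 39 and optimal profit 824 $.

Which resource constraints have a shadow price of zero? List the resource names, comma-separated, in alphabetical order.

collating, cutting

ink: 196/196 (binding)
cutting: 172/177 (slack 5)
press time: 157/157 (binding)
collating: 180/205 (slack 25)
By complementary slackness, a constraint with positive slack has shadow price 0 → collating, cutting.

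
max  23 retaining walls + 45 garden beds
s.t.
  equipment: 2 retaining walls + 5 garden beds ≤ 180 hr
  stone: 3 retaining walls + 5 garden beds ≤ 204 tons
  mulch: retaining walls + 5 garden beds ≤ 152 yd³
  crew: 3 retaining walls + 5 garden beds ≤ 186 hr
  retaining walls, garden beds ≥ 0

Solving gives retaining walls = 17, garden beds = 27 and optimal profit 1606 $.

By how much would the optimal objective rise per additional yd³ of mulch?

Check each constraint at x*: equipment 169/180 (slack 11); stone 186/204 (slack 18); mulch 152/152 (tight); crew 186/186 (tight).
Slack constraints have shadow price 0 (complementary slackness).
From A_Bᵀ y = c: 1·y_mulch + 3·y_crew = 23; 5·y_mulch + 5·y_crew = 45.
Solving: y_mulch = 2, y_crew = 7.
Shadow price of mulch = 2.

2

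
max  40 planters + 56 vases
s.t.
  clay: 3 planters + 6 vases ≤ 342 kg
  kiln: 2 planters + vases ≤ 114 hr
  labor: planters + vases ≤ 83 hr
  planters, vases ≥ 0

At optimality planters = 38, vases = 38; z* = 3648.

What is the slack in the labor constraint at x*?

labor used = 1·38 + 1·38 = 76; slack = 83 − 76 = 7.

7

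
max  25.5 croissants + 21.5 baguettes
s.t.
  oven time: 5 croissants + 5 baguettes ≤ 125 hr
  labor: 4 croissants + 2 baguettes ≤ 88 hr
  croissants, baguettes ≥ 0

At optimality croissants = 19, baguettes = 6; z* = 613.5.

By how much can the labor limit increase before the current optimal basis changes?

12

Binding constraints: oven time, labor. The basis is B = [[5,5],[4,2]] with det -10.
Per unit increase in labor, x* moves by d = (0.5, -0.5).
The basis stays optimal until baguettes reaches 0; allowable increase = 12 hr.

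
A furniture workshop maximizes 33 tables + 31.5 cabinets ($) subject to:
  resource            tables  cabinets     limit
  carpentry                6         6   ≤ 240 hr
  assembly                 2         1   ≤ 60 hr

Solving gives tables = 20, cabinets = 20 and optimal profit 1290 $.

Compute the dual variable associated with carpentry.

5

At the optimum: carpentry uses 240 of 240 (binding); assembly uses 60 of 60 (binding).
Dual feasibility on the basic columns requires 6·y_carpentry + 2·y_assembly = 33, 6·y_carpentry + 1·y_assembly = 31.5.
This yields shadow prices y_carpentry = 5, y_assembly = 1.5.
Shadow price of carpentry = 5.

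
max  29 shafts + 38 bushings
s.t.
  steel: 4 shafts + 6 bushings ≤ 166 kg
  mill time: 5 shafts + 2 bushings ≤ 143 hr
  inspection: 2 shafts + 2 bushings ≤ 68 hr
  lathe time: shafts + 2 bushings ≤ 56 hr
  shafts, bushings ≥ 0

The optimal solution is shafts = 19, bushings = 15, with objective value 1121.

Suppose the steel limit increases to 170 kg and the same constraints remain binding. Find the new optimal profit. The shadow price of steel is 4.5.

Δb = 4, so new z* = 1121 + (4.5)·(4) = 1121 + 18 = 1139.

1139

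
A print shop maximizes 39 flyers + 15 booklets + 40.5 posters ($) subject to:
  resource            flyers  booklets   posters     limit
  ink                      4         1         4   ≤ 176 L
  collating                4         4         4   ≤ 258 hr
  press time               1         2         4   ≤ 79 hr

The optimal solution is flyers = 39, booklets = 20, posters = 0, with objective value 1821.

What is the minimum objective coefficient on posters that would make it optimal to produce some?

48

Binding: ink and press time. Non-binding: collating (22 unused).
Since collating is not tight, its dual is 0.
Dual feasibility on the basic columns requires 4·y_ink + 1·y_press time = 39, 1·y_ink + 2·y_press time = 15.
This yields shadow prices y_ink = 9, y_press time = 3.
posters enters the basis when its profit ≥ yᵀa₃ = 9·4 + 3·4 = 48.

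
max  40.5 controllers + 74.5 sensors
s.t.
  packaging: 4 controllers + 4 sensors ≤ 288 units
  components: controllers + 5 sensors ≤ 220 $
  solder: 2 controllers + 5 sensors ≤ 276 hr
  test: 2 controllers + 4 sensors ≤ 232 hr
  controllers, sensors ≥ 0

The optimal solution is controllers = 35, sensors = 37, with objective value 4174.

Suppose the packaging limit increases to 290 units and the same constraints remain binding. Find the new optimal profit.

Check each constraint at x*: packaging 288/288 (tight); components 220/220 (tight); solder 255/276 (slack 21); test 218/232 (slack 14).
By complementary slackness, y = 0 for the non-binding constraints.
The binding rows give the dual system: 4·y_packaging + 1·y_components = 40.5 and 4·y_packaging + 5·y_components = 74.5.
This yields shadow prices y_packaging = 8, y_components = 8.5.
Δz = y_packaging·Δb = 8 × (2) = 16, so new z* = 4174 + 16 = 4190.

4190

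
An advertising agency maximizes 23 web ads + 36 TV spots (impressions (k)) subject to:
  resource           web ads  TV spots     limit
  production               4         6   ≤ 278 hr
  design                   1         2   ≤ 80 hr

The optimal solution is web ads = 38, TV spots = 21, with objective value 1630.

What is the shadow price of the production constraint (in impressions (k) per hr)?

Both production and design are binding at x*.
From A_Bᵀ y = c: 4·y_production + 1·y_design = 23; 6·y_production + 2·y_design = 36.
→ y_production = 5 and y_design = 3.
Shadow price of production = 5.

5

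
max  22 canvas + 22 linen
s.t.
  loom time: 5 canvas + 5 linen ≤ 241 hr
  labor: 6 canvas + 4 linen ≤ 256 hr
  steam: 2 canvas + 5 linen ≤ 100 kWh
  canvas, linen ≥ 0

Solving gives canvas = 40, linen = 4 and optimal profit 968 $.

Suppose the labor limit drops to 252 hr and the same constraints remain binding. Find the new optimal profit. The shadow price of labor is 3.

956

Δb = -4, so new z* = 968 + (3)·(-4) = 968 − 12 = 956.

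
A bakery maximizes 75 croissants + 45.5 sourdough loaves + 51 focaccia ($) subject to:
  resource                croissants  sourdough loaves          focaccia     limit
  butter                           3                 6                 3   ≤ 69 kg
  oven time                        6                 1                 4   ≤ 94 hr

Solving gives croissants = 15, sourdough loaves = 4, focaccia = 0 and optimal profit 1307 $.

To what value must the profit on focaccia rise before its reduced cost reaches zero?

At the optimum: butter uses 69 of 69 (binding); oven time uses 94 of 94 (binding).
The binding rows give the dual system: 3·y_butter + 6·y_oven time = 75 and 6·y_butter + 1·y_oven time = 45.5.
This yields shadow prices y_butter = 6, y_oven time = 9.5.
focaccia enters the basis when its profit ≥ yᵀa₃ = 6·3 + 9.5·4 = 56.

56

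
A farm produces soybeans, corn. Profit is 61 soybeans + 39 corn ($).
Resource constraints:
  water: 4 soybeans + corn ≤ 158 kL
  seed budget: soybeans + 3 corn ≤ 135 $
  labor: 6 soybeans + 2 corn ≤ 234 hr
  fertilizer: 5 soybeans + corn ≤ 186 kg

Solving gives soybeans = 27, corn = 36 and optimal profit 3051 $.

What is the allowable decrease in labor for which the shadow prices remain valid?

144

Binding constraints: seed budget, labor. The basis is B = [[1,3],[6,2]] with det -16.
Per unit decrease in labor, x* moves by d = (-0.1875, 0.0625).
The basis stays optimal until soybeans reaches 0; allowable decrease = 144 hr.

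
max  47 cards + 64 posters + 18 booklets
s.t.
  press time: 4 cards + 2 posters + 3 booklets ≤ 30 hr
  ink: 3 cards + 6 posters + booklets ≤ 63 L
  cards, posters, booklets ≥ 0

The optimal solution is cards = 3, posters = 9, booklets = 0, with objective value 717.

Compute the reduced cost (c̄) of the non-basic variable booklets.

Both press time and ink are binding at x*.
From A_Bᵀ y = c: 4·y_press time + 3·y_ink = 47; 2·y_press time + 6·y_ink = 64.
→ y_press time = 5 and y_ink = 9.
Reduced cost of booklets: c₃ − yᵀa₃ = 18 − (5·3 + 9·1) = 18 − 24 = -6.

-6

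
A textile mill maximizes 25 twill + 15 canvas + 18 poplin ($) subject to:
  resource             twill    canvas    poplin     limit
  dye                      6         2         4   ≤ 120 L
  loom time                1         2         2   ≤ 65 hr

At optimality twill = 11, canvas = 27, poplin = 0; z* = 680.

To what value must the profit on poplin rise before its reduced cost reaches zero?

22

At the optimum: dye uses 120 of 120 (binding); loom time uses 65 of 65 (binding).
Dual feasibility on the basic columns requires 6·y_dye + 1·y_loom time = 25, 2·y_dye + 2·y_loom time = 15.
This yields shadow prices y_dye = 3.5, y_loom time = 4.
poplin enters the basis when its profit ≥ yᵀa₃ = 3.5·4 + 4·2 = 22.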